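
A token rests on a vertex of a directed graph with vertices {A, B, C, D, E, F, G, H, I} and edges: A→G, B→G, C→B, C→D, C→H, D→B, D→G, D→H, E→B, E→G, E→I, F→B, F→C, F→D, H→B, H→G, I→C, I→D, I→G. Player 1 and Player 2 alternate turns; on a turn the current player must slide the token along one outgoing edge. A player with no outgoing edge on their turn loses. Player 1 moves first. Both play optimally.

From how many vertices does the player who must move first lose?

Work bottom-up. With no move the player to move loses. Otherwise the position is W if at least one move leads to an L position for the opponent, and L if every move leads to a W.
Every edge goes from a vertex to one that appears earlier in the order G, B, H, D, C, I, F, E, A, so processing vertices in that order labels each vertex after all of its successors.
G: no outgoing edge → L
B: can move to G, which is L ⇒ W
H: can move to G, which is L ⇒ W
D: can move to G, which is L ⇒ W
C: moves to D(W), H(W), B(W); every one is W ⇒ L
I: can move to C, which is L ⇒ W
F: can move to C, which is L ⇒ W
E: can move to G, which is L ⇒ W
A: can move to G, which is L ⇒ W
The L vertices are C, G; that is 2 in all.

2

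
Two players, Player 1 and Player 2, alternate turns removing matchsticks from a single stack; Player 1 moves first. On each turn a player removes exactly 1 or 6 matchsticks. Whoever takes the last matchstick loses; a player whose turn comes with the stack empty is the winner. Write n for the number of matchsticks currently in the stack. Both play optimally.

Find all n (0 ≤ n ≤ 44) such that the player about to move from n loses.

Work bottom-up. With no move the player to move wins. Otherwise the position is W if at least one move leads to an L position for the opponent, and L if every move leads to a W.
n=0: no move; the opponent has just taken the last matchstick and therefore loses → W
n=1: the only move is to 0(W), a W ⇒ L
n=2: can move to 1, which is L ⇒ W
n=3: the only move is to 2(W), a W ⇒ L
n=4: can move to 3, which is L ⇒ W
n=5: the only move is to 4(W), a W ⇒ L
n=6: can move to 5, which is L ⇒ W
n=7: can move to 1, which is L ⇒ W
n=8: moves to 7(W), 2(W); every one is W ⇒ L
n=9: can move to 8, which is L ⇒ W
n=10: moves to 9(W), 4(W); every one is W ⇒ L
n=11: can move to 10, which is L ⇒ W
n=12: moves to 11(W), 6(W); every one is W ⇒ L
n=13: can move to 12, which is L ⇒ W
n=14: can move to 8, which is L ⇒ W
n=15: moves to 14(W), 9(W); every one is W ⇒ L
n=16: can move to 15, which is L ⇒ W
n=17: moves to 16(W), 11(W); every one is W ⇒ L
n=18: can move to 17, which is L ⇒ W
n=19: moves to 18(W), 13(W); every one is W ⇒ L
n=20: can move to 19, which is L ⇒ W
n=21: can move to 15, which is L ⇒ W
n=22: moves to 21(W), 16(W); every one is W ⇒ L
n=23: can move to 22, which is L ⇒ W
n=24: moves to 23(W), 18(W); every one is W ⇒ L
n=25: can move to 24, which is L ⇒ W
n=26: moves to 25(W), 20(W); every one is W ⇒ L
n=27: can move to 26, which is L ⇒ W
n=28: can move to 22, which is L ⇒ W
n=29: moves to 28(W), 23(W); every one is W ⇒ L
n=30: can move to 29, which is L ⇒ W
n=31: moves to 30(W), 25(W); every one is W ⇒ L
n=32: can move to 31, which is L ⇒ W
n=33: moves to 32(W), 27(W); every one is W ⇒ L
n=34: can move to 33, which is L ⇒ W
n=35: can move to 29, which is L ⇒ W
n=36: moves to 35(W), 30(W); every one is W ⇒ L
n=37: can move to 36, which is L ⇒ W
n=38: moves to 37(W), 32(W); every one is W ⇒ L
n=39: can move to 38, which is L ⇒ W
n=40: moves to 39(W), 34(W); every one is W ⇒ L
n=41: can move to 40, which is L ⇒ W
n=42: can move to 36, which is L ⇒ W
n=43: moves to 42(W), 37(W); every one is W ⇒ L
n=44: can move to 43, which is L ⇒ W
The losing starting values of n are exactly the entries labelled L in this table (19 of them).

1, 3, 5, 8, 10, 12, 15, 17, 19, 22, 24, 26, 29, 31, 33, 36, 38, 40, 43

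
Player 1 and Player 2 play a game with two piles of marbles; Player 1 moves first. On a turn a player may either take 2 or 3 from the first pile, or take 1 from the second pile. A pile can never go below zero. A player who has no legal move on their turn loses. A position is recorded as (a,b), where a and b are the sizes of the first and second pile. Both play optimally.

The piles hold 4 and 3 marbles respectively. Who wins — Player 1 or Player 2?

Player 1 wins.

Positions with no move are L. A position that does have a move is losing for the player to move precisely when every available move leads to a winning position for the opponent. Fill in the labels:
No move ever increases a pile, so every position that can arise here has a ≤ 4 and b ≤ 3; it is enough to label the cells with 0 ≤ a ≤ 4 and 0 ≤ b ≤ 3.
Every move lowers a or b (never raises either), so fill the grid row by row in increasing a, and left to right within a row: each cell's successors are then already labelled.
      b=0  b=1  b=2  b=3
a=0:    L    W    L    W
a=1:    L    W    L    W
a=2:    W    L    W    L
a=3:    W    L    W    L
a=4:    W    W    W    W
Cells with no legal move (terminal, hence L): (0,0), (1,0).
The remaining L cells, each justified by listing all of its moves:
(0,2): L (sole option (0,1)(W) is W)
(1,2): L (sole option (1,1)(W) is W)
(2,1): L (options (0,1)(W), (2,0)(W) are all W)
(2,3): L (options (0,3)(W), (2,2)(W) are all W)
(3,1): L (options (1,1)(W), (0,1)(W), (3,0)(W) are all W)
(3,3): L (options (1,3)(W), (0,3)(W), (3,2)(W) are all W)
Every other cell has at least one move into one of the L cells above, so it is W.
From (4,3) Player 1 can move to (2,3), reaching an L position.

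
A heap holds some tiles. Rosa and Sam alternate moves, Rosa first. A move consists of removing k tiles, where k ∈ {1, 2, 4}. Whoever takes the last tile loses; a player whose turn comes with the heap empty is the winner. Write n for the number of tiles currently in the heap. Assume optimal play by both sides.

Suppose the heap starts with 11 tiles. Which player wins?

Compute win/loss labels from the base case upward. A position with no move is W. Any other position is W if it can reach an L in one move, else L.
n=0: no move; the opponent has just taken the last tile and therefore loses → W
n=1: only reaches 0(W), which is W → L
n=2: reaches L-position 1 → W
n=3: reaches L-position 1 → W
n=4: only reaches 3(W), 2(W), 0(W), all W → L
n=5: reaches L-position 4 → W
n=6: reaches L-position 4 → W
n=7: only reaches 6(W), 5(W), 3(W), all W → L
n=8: reaches L-position 7 → W
n=9: reaches L-position 7 → W
n=10: only reaches 9(W), 8(W), 6(W), all W → L
n=11: reaches L-position 10 → W
From 11 Rosa can remove 1, leaving 10, reaching an L position.

Rosa wins.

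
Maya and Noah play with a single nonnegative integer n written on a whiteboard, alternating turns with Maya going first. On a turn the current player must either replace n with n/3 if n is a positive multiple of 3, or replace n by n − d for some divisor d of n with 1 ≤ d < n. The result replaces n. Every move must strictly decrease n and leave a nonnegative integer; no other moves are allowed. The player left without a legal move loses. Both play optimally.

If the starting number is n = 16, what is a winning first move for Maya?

Compute win/loss labels from the base case upward. A position with no move is L. Any other position is W if it can reach an L in one move, else L.
n=0: no move → L
n=1: no move → L
n=2: can move to 1, which is L ⇒ W
n=3: can move to 1, which is L ⇒ W
n=4: moves to 2(W), 3(W); every one is W ⇒ L
n=5: can move to 4, which is L ⇒ W
n=6: can move to 4, which is L ⇒ W
n=7: the only move is to 6(W), a W ⇒ L
n=8: can move to 4, which is L ⇒ W
n=9: moves to 3(W), 6(W), 8(W); every one is W ⇒ L
n=10: can move to 9, which is L ⇒ W
n=11: the only move is to 10(W), a W ⇒ L
n=12: can move to 4, which is L ⇒ W
n=13: the only move is to 12(W), a W ⇒ L
n=14: can move to 7, which is L ⇒ W
n=15: moves to 5(W), 10(W), 12(W), 14(W); every one is W ⇒ L
n=16: can move to 15, which is L ⇒ W
From 16, the L positions reachable in one move are: 15.

Move to 15.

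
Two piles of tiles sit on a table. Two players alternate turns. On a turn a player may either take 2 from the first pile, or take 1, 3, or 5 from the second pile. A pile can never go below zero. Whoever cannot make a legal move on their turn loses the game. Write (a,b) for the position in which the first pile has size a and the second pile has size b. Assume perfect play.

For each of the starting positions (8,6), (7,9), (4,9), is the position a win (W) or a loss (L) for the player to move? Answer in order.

Compute win/loss labels from the base case upward. A position with no move is L. Any other position is W if it can reach an L in one move, else L.
No move ever increases a pile, so every position that can arise here has a ≤ 8 and b ≤ 9; it is enough to label the cells with 0 ≤ a ≤ 8 and 0 ≤ b ≤ 9.
Every move lowers a or b (never raises either), so fill the grid row by row in increasing a, and left to right within a row: each cell's successors are then already labelled.
      b=0  b=1  b=2  b=3  b=4  b=5  b=6  b=7  b=8  b=9
a=0:    L    W    L    W    L    W    L    W    L    W
a=1:    L    W    L    W    L    W    L    W    L    W
a=2:    W    L    W    L    W    L    W    L    W    L
a=3:    W    L    W    L    W    L    W    L    W    L
a=4:    L    W    L    W    L    W    L    W    L    W
a=5:    L    W    L    W    L    W    L    W    L    W
a=6:    W    L    W    L    W    L    W    L    W    L
a=7:    W    L    W    L    W    L    W    L    W    L
a=8:    L    W    L    W    L    W    L    W    L    W
Cells with no legal move (terminal, hence L): (0,0), (1,0).
The remaining L cells, each justified by listing all of its moves:
(0,2): the only move is to (0,1)(W), a W ⇒ L
(0,4): moves to (0,3)(W), (0,1)(W); every one is W ⇒ L
(0,6): moves to (0,5)(W), (0,3)(W), (0,1)(W); every one is W ⇒ L
(0,8): moves to (0,7)(W), (0,5)(W), (0,3)(W); every one is W ⇒ L
(1,2): the only move is to (1,1)(W), a W ⇒ L
(1,4): moves to (1,3)(W), (1,1)(W); every one is W ⇒ L
(1,6): moves to (1,5)(W), (1,3)(W), (1,1)(W); every one is W ⇒ L
(1,8): moves to (1,7)(W), (1,5)(W), (1,3)(W); every one is W ⇒ L
(2,1): moves to (0,1)(W), (2,0)(W); every one is W ⇒ L
(2,3): moves to (0,3)(W), (2,2)(W), (2,0)(W); every one is W ⇒ L
(2,5): moves to (0,5)(W), (2,4)(W), (2,2)(W), (2,0)(W); every one is W ⇒ L
(2,7): moves to (0,7)(W), (2,6)(W), (2,4)(W), (2,2)(W); every one is W ⇒ L
(2,9): moves to (0,9)(W), (2,8)(W), (2,6)(W), (2,4)(W); every one is W ⇒ L
(3,1): moves to (1,1)(W), (3,0)(W); every one is W ⇒ L
(3,3): moves to (1,3)(W), (3,2)(W), (3,0)(W); every one is W ⇒ L
(3,5): moves to (1,5)(W), (3,4)(W), (3,2)(W), (3,0)(W); every one is W ⇒ L
(3,7): moves to (1,7)(W), (3,6)(W), (3,4)(W), (3,2)(W); every one is W ⇒ L
(3,9): moves to (1,9)(W), (3,8)(W), (3,6)(W), (3,4)(W); every one is W ⇒ L
(4,0): the only move is to (2,0)(W), a W ⇒ L
(4,2): moves to (2,2)(W), (4,1)(W); every one is W ⇒ L
(4,4): moves to (2,4)(W), (4,3)(W), (4,1)(W); every one is W ⇒ L
(4,6): moves to (2,6)(W), (4,5)(W), (4,3)(W), (4,1)(W); every one is W ⇒ L
(4,8): moves to (2,8)(W), (4,7)(W), (4,5)(W), (4,3)(W); every one is W ⇒ L
(5,0): the only move is to (3,0)(W), a W ⇒ L
(5,2): moves to (3,2)(W), (5,1)(W); every one is W ⇒ L
(5,4): moves to (3,4)(W), (5,3)(W), (5,1)(W); every one is W ⇒ L
(5,6): moves to (3,6)(W), (5,5)(W), (5,3)(W), (5,1)(W); every one is W ⇒ L
(5,8): moves to (3,8)(W), (5,7)(W), (5,5)(W), (5,3)(W); every one is W ⇒ L
(6,1): moves to (4,1)(W), (6,0)(W); every one is W ⇒ L
(6,3): moves to (4,3)(W), (6,2)(W), (6,0)(W); every one is W ⇒ L
(6,5): moves to (4,5)(W), (6,4)(W), (6,2)(W), (6,0)(W); every one is W ⇒ L
(6,7): moves to (4,7)(W), (6,6)(W), (6,4)(W), (6,2)(W); every one is W ⇒ L
(6,9): moves to (4,9)(W), (6,8)(W), (6,6)(W), (6,4)(W); every one is W ⇒ L
(7,1): moves to (5,1)(W), (7,0)(W); every one is W ⇒ L
(7,3): moves to (5,3)(W), (7,2)(W), (7,0)(W); every one is W ⇒ L
(7,5): moves to (5,5)(W), (7,4)(W), (7,2)(W), (7,0)(W); every one is W ⇒ L
(7,7): moves to (5,7)(W), (7,6)(W), (7,4)(W), (7,2)(W); every one is W ⇒ L
(7,9): moves to (5,9)(W), (7,8)(W), (7,6)(W), (7,4)(W); every one is W ⇒ L
(8,0): the only move is to (6,0)(W), a W ⇒ L
(8,2): moves to (6,2)(W), (8,1)(W); every one is W ⇒ L
(8,4): moves to (6,4)(W), (8,3)(W), (8,1)(W); every one is W ⇒ L
(8,6): moves to (6,6)(W), (8,5)(W), (8,3)(W), (8,1)(W); every one is W ⇒ L
(8,8): moves to (6,8)(W), (8,7)(W), (8,5)(W), (8,3)(W); every one is W ⇒ L
Every other cell has at least one move into one of the L cells above, so it is W.
(8,6): one of the L cells justified above, so L
(7,9): one of the L cells justified above, so L
(4,9): the move to (2,9) reaches an L cell, so W

(8,6): L, (7,9): L, (4,9): W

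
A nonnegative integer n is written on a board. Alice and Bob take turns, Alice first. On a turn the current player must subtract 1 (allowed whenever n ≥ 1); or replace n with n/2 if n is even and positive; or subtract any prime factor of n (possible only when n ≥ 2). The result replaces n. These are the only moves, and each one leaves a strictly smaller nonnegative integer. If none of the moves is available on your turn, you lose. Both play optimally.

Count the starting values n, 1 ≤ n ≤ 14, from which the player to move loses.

Label each position W (a win for the player to move) or L (a loss). A position with no legal move is L; any other position is W exactly when some move reaches an L, and L when every move reaches a W.
n=0: no move → L
n=1: can move to 0, which is L ⇒ W
n=2: can move to 0, which is L ⇒ W
n=3: can move to 0, which is L ⇒ W
n=4: moves to 2(W), 3(W); every one is W ⇒ L
n=5: can move to 0, which is L ⇒ W
n=6: can move to 4, which is L ⇒ W
n=7: can move to 0, which is L ⇒ W
n=8: can move to 4, which is L ⇒ W
n=9: moves to 6(W), 8(W); every one is W ⇒ L
n=10: can move to 9, which is L ⇒ W
n=11: can move to 0, which is L ⇒ W
n=12: can move to 9, which is L ⇒ W
n=13: can move to 0, which is L ⇒ W
n=14: moves to 7(W), 12(W), 13(W); every one is W ⇒ L
L entries with 1 ≤ n ≤ 14 (n=0 is outside the asked range and is not counted): n = 4, 9, 14; that makes 3.

3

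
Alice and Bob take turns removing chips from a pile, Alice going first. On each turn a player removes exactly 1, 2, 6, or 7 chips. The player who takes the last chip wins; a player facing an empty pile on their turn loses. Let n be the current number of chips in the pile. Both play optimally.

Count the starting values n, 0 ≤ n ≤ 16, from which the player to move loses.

Work bottom-up. With no move the player to move loses. Otherwise the position is W if at least one move leads to an L position for the opponent, and L if every move leads to a W.
n=0: no move → L
n=1: W (go to 0, an L position)
n=2: W (go to 0, an L position)
n=3: L (options 2(W), 1(W) are all W)
n=4: W (go to 3, an L position)
n=5: W (go to 3, an L position)
n=6: W (go to 0, an L position)
n=7: W (go to 0, an L position)
n=8: L (options 7(W), 6(W), 2(W), 1(W) are all W)
n=9: W (go to 8, an L position)
n=10: W (go to 8, an L position)
n=11: L (options 10(W), 9(W), 5(W), 4(W) are all W)
n=12: W (go to 11, an L position)
n=13: W (go to 11, an L position)
n=14: W (go to 8, an L position)
n=15: W (go to 8, an L position)
n=16: L (options 15(W), 14(W), 10(W), 9(W) are all W)
L entries with 0 ≤ n ≤ 16: n = 0, 3, 8, 11, 16; that makes 5.

5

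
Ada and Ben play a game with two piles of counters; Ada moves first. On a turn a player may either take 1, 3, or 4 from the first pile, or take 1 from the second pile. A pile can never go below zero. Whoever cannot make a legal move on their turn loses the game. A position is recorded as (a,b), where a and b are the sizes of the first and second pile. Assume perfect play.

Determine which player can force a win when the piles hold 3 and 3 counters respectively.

Compute win/loss labels from the base case upward. A position with no move is L. Any other position is W if it can reach an L in one move, else L.
No move ever increases a pile, so every position that can arise here has a ≤ 3 and b ≤ 3; it is enough to label the cells with 0 ≤ a ≤ 3 and 0 ≤ b ≤ 3.
Every move lowers a or b (never raises either), so fill the grid row by row in increasing a, and left to right within a row: each cell's successors are then already labelled.
      b=0  b=1  b=2  b=3
a=0:    L    W    L    W
a=1:    W    L    W    L
a=2:    L    W    L    W
a=3:    W    L    W    L
Cells with no legal move (terminal, hence L): (0,0).
The remaining L cells, each justified by listing all of its moves:
(0,2): L (sole option (0,1)(W) is W)
(1,1): L (options (0,1)(W), (1,0)(W) are all W)
(1,3): L (options (0,3)(W), (1,2)(W) are all W)
(2,0): L (sole option (1,0)(W) is W)
(2,2): L (options (1,2)(W), (2,1)(W) are all W)
(3,1): L (options (2,1)(W), (0,1)(W), (3,0)(W) are all W)
(3,3): L (options (2,3)(W), (0,3)(W), (3,2)(W) are all W)
Every other cell has at least one move into one of the L cells above, so it is W.
Every move from (3,3) reaches a W position, so the mover loses.

Ben wins.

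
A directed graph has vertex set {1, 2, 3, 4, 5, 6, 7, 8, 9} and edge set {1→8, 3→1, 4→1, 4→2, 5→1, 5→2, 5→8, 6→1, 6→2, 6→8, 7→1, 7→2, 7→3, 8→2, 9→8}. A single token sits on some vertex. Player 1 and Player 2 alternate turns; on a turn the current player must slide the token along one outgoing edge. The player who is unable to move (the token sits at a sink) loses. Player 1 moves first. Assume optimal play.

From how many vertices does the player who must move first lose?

3

Compute win/loss labels from the base case upward. A position with no move is L. Any other position is W if it can reach an L in one move, else L.
Every edge goes from a vertex to one that appears earlier in the order 2, 8, 1, 6, 3, 7, 5, 9, 4, so processing vertices in that order labels each vertex after all of its successors.
2: no outgoing edge → L
8: reaches L-position 2 → W
1: only reaches 8(W), which is W → L
6: reaches L-position 1 → W
3: reaches L-position 1 → W
7: reaches L-position 1 → W
5: reaches L-position 1 → W
9: only reaches 8(W), which is W → L
4: reaches L-position 1 → W
The L vertices are 1, 2, 9; that is 3 in all.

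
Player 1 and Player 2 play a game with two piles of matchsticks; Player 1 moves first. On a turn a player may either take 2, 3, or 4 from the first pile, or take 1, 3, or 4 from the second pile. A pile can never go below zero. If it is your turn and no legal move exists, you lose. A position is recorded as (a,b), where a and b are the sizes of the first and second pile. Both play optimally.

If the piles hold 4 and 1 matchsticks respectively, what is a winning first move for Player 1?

Compute win/loss labels from the base case upward. A position with no move is L. Any other position is W if it can reach an L in one move, else L.
No move ever increases a pile, so every position that can arise here has a ≤ 4 and b ≤ 1; it is enough to label the cells with 0 ≤ a ≤ 4 and 0 ≤ b ≤ 1.
Every move lowers a or b (never raises either), so fill the grid row by row in increasing a, and left to right within a row: each cell's successors are then already labelled.
      b=0  b=1
a=0:    L    W
a=1:    L    W
a=2:    W    L
a=3:    W    L
a=4:    W    W
Cells with no legal move (terminal, hence L): (0,0), (1,0).
The remaining L cells, each justified by listing all of its moves:
(2,1): only reaches (0,1)(W), (2,0)(W), all W → L
(3,1): only reaches (1,1)(W), (0,1)(W), (3,0)(W), all W → L
Every other cell has at least one move into one of the L cells above, so it is W.
From (4,1), the L positions reachable in one move are: (2,1).

Move to (2,1).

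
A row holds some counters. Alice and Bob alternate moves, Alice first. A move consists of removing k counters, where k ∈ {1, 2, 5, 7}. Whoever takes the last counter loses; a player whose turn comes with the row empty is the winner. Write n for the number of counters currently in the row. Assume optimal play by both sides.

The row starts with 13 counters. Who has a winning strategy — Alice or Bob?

Compute win/loss labels from the base case upward. A position with no move is W. Any other position is W if it can reach an L in one move, else L.
n=0: no move; the opponent has just taken the last counter and therefore loses → W
n=1: only reaches 0(W), which is W → L
n=2: reaches L-position 1 → W
n=3: reaches L-position 1 → W
n=4: only reaches 3(W), 2(W), all W → L
n=5: reaches L-position 4 → W
n=6: reaches L-position 4 → W
n=7: only reaches 6(W), 5(W), 2(W), 0(W), all W → L
n=8: reaches L-position 7 → W
n=9: reaches L-position 7 → W
n=10: only reaches 9(W), 8(W), 5(W), 3(W), all W → L
n=11: reaches L-position 10 → W
n=12: reaches L-position 10 → W
n=13: only reaches 12(W), 11(W), 8(W), 6(W), all W → L
The starting position 13 is L: whatever Alice does, the opponent receives a W position.

Bob wins.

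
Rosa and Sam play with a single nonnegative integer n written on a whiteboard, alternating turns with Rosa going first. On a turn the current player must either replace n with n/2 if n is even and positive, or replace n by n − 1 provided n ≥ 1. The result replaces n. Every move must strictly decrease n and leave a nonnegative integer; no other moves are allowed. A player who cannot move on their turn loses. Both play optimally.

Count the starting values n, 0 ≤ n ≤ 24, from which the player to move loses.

Compute win/loss labels from the base case upward. A position with no move is L. Any other position is W if it can reach an L in one move, else L.
n=0: no move → L
n=1: →0(L), so W
n=2: →1(W) only, which is W, so L
n=3: →2(L), so W
n=4: →2(L), so W
n=5: →4(W) only, which is W, so L
n=6: →5(L), so W
n=7: →6(W) only, which is W, so L
n=8: →7(L), so W
n=9: →8(W) only, which is W, so L
n=10: →5(L), so W
n=11: →10(W) only, which is W, so L
n=12: →11(L), so W
n=13: →12(W) only, which is W, so L
n=14: →7(L), so W
n=15: →14(W) only, which is W, so L
n=16: →15(L), so W
n=17: →16(W) only, which is W, so L
n=18: →9(L), so W
n=19: →18(W) only, which is W, so L
n=20: →19(L), so W
n=21: →20(W) only, which is W, so L
n=22: →11(L), so W
n=23: →22(W) only, which is W, so L
n=24: →23(L), so W
L entries with 0 ≤ n ≤ 24: n = 0, 2, 5, 7, 9, 11, 13, 15, 17, 19, 21, 23; that makes 12.

12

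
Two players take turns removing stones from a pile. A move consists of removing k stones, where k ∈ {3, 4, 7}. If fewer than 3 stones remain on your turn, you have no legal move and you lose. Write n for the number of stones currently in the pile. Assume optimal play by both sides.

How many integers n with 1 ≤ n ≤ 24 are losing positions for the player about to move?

8

Compute win/loss labels from the base case upward. A position with no move is L. Any other position is W if it can reach an L in one move, else L.
n=0: no move → L
n=1: no move → L
n=2: no move → L
n=3: W (go to 0, an L position)
n=4: W (go to 1, an L position)
n=5: W (go to 2, an L position)
n=6: W (go to 2, an L position)
n=7: W (go to 0, an L position)
n=8: W (go to 1, an L position)
n=9: W (go to 2, an L position)
n=10: L (options 7(W), 6(W), 3(W) are all W)
n=11: L (options 8(W), 7(W), 4(W) are all W)
n=12: L (options 9(W), 8(W), 5(W) are all W)
n=13: W (go to 10, an L position)
n=14: W (go to 11, an L position)
n=15: W (go to 12, an L position)
n=16: W (go to 12, an L position)
n=17: W (go to 10, an L position)
n=18: W (go to 11, an L position)
n=19: W (go to 12, an L position)
n=20: L (options 17(W), 16(W), 13(W) are all W)
n=21: L (options 18(W), 17(W), 14(W) are all W)
n=22: L (options 19(W), 18(W), 15(W) are all W)
n=23: W (go to 20, an L position)
n=24: W (go to 21, an L position)
L entries with 1 ≤ n ≤ 24 (n=0 is outside the asked range and is not counted): n = 1, 2, 10, 11, 12, 20, 21, 22; that makes 8.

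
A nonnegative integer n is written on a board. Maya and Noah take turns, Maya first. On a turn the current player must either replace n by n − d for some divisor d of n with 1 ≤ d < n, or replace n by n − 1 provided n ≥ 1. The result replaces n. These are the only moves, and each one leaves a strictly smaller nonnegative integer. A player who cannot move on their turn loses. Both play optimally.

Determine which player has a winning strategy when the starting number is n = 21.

Noah wins.

Compute win/loss labels from the base case upward. A position with no move is L. Any other position is W if it can reach an L in one move, else L.
n=0: no move → L
n=1: reaches L-position 0 → W
n=2: only reaches 1(W), which is W → L
n=3: reaches L-position 2 → W
n=4: reaches L-position 2 → W
n=5: only reaches 4(W), which is W → L
n=6: reaches L-position 5 → W
n=7: only reaches 6(W), which is W → L
n=8: reaches L-position 7 → W
n=9: only reaches 6(W), 8(W), all W → L
n=10: reaches L-position 5 → W
n=11: only reaches 10(W), which is W → L
n=12: reaches L-position 9 → W
n=13: only reaches 12(W), which is W → L
n=14: reaches L-position 7 → W
n=15: only reaches 10(W), 12(W), 14(W), all W → L
n=16: reaches L-position 15 → W
n=17: only reaches 16(W), which is W → L
n=18: reaches L-position 9 → W
n=19: only reaches 18(W), which is W → L
n=20: reaches L-position 15 → W
n=21: only reaches 14(W), 18(W), 20(W), all W → L
Every move from 21 reaches a W position, so the mover loses.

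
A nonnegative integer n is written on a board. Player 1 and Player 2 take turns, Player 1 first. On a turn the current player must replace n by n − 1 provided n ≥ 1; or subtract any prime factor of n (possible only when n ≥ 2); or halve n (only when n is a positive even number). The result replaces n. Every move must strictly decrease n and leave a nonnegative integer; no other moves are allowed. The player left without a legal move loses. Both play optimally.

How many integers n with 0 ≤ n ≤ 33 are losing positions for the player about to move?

Classify positions by backward induction: terminal positions (no move available) are L. From any other position, the mover wins iff some move reaches an L.
n=0: no move → L
n=1: →0(L), so W
n=2: →0(L), so W
n=3: →0(L), so W
n=4: →2(W), 3(W) — all W, so L
n=5: →0(L), so W
n=6: →4(L), so W
n=7: →0(L), so W
n=8: →4(L), so W
n=9: →6(W), 8(W) — all W, so L
n=10: →9(L), so W
n=11: →0(L), so W
n=12: →9(L), so W
n=13: →0(L), so W
n=14: →7(W), 12(W), 13(W) — all W, so L
n=15: →14(L), so W
n=16: →14(L), so W
n=17: →0(L), so W
n=18: →9(L), so W
n=19: →0(L), so W
n=20: →10(W), 15(W), 18(W), 19(W) — all W, so L
n=21: →14(L), so W
n=22: →20(L), so W
n=23: →0(L), so W
n=24: →12(W), 21(W), 22(W), 23(W) — all W, so L
n=25: →20(L), so W
n=26: →24(L), so W
n=27: →24(L), so W
n=28: →14(L), so W
n=29: →0(L), so W
n=30: →15(W), 25(W), 27(W), 28(W), 29(W) — all W, so L
n=31: →0(L), so W
n=32: →30(L), so W
n=33: →30(L), so W
L entries with 0 ≤ n ≤ 33: n = 0, 4, 9, 14, 20, 24, 30; that makes 7.

7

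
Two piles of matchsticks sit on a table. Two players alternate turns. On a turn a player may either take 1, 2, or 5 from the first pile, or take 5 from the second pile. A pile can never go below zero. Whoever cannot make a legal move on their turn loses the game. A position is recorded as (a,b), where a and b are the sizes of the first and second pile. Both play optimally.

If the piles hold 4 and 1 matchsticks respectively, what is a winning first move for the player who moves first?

Move to (3,1).

Work bottom-up. With no move the player to move loses. Otherwise the position is W if at least one move leads to an L position for the opponent, and L if every move leads to a W.
No move ever increases a pile, so every position that can arise here has a ≤ 4 and b ≤ 1; it is enough to label the cells with 0 ≤ a ≤ 4 and 0 ≤ b ≤ 1.
Every move lowers a or b (never raises either), so fill the grid row by row in increasing a, and left to right within a row: each cell's successors are then already labelled.
      b=0  b=1
a=0:    L    L
a=1:    W    W
a=2:    W    W
a=3:    L    L
a=4:    W    W
Cells with no legal move (terminal, hence L): (0,0), (0,1).
The remaining L cells, each justified by listing all of its moves:
(3,0): L (options (2,0)(W), (1,0)(W) are all W)
(3,1): L (options (2,1)(W), (1,1)(W) are all W)
Every other cell has at least one move into one of the L cells above, so it is W.
From (4,1), the L positions reachable in one move are: (3,1).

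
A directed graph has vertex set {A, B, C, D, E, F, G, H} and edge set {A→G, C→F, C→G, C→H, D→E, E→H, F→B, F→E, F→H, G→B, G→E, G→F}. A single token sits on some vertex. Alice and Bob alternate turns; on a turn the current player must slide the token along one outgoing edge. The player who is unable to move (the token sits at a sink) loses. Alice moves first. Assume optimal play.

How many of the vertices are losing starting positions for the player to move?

Work bottom-up. With no move the player to move loses. Otherwise the position is W if at least one move leads to an L position for the opponent, and L if every move leads to a W.
Every edge goes from a vertex to one that appears earlier in the order B, H, E, F, G, D, A, C, so processing vertices in that order labels each vertex after all of its successors.
B: no outgoing edge → L
H: no outgoing edge → L
E: W (go to H, an L position)
F: W (go to H, an L position)
G: W (go to B, an L position)
D: L (sole option E(W) is W)
A: L (sole option G(W) is W)
C: W (go to H, an L position)
The L vertices are A, B, D, H; that is 4 in all.

4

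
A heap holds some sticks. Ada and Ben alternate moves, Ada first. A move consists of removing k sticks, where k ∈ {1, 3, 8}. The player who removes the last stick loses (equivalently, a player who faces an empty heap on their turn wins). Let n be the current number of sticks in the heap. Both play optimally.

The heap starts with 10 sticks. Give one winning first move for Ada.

Use the standard recursion: the mover wins at a terminal position; elsewhere, the mover wins exactly when some move hands the opponent an L position.
n=0: no move; the opponent has just taken the last stick and therefore loses → W
n=1: only reaches 0(W), which is W → L
n=2: reaches L-position 1 → W
n=3: only reaches 2(W), 0(W), all W → L
n=4: reaches L-position 3 → W
n=5: only reaches 4(W), 2(W), all W → L
n=6: reaches L-position 5 → W
n=7: only reaches 6(W), 4(W), all W → L
n=8: reaches L-position 7 → W
n=9: reaches L-position 1 → W
n=10: reaches L-position 7 → W
From 10, the L positions reachable in one move are: 7.

Remove 3, leaving 7.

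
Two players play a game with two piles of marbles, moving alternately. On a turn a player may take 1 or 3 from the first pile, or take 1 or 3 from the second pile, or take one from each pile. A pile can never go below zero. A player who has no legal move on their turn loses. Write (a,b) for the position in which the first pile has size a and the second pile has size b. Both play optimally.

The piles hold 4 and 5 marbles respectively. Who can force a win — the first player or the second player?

Build the W/L table. Terminal = L. A non-terminal position is W if it has a move to some L; otherwise it is L.
No move ever increases a pile, so every position that can arise here has a ≤ 4 and b ≤ 5; it is enough to label the cells with 0 ≤ a ≤ 4 and 0 ≤ b ≤ 5.
Every move lowers a or b (never raises either), so fill the grid row by row in increasing a, and left to right within a row: each cell's successors are then already labelled.
      b=0  b=1  b=2  b=3  b=4  b=5
a=0:    L    W    L    W    L    W
a=1:    W    W    W    W    W    W
a=2:    L    W    L    W    L    W
a=3:    W    W    W    W    W    W
a=4:    L    W    L    W    L    W
Cells with no legal move (terminal, hence L): (0,0).
The remaining L cells, each justified by listing all of its moves:
(0,2): only reaches (0,1)(W), which is W → L
(0,4): only reaches (0,3)(W), (0,1)(W), all W → L
(2,0): only reaches (1,0)(W), which is W → L
(2,2): only reaches (1,2)(W), (2,1)(W), (1,1)(W), all W → L
(2,4): only reaches (1,4)(W), (2,3)(W), (2,1)(W), (1,3)(W), all W → L
(4,0): only reaches (3,0)(W), (1,0)(W), all W → L
(4,2): only reaches (3,2)(W), (1,2)(W), (4,1)(W), (3,1)(W), all W → L
(4,4): only reaches (3,4)(W), (1,4)(W), (4,3)(W), (4,1)(W), (3,3)(W), all W → L
Every other cell has at least one move into one of the L cells above, so it is W.
From (4,5) the player to move can move to (4,4), reaching an L position.

The first player wins.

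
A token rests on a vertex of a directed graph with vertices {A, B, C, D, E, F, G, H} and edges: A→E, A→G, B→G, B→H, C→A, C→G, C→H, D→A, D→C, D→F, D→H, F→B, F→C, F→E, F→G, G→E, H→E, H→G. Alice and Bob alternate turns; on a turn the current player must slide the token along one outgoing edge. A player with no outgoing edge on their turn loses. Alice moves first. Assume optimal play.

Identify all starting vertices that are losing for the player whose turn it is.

Build the W/L table. Terminal = L. A non-terminal position is W if it has a move to some L; otherwise it is L.
Every edge goes from a vertex to one that appears earlier in the order E, G, H, B, A, C, F, D, so processing vertices in that order labels each vertex after all of its successors.
E: no outgoing edge → L
G: can move to E, which is L ⇒ W
H: can move to E, which is L ⇒ W
B: moves to H(W), G(W); every one is W ⇒ L
A: can move to E, which is L ⇒ W
C: moves to A(W), H(W), G(W); every one is W ⇒ L
F: can move to C, which is L ⇒ W
D: can move to C, which is L ⇒ W
Reading off the rows marked L gives the requested list; there are 3 such vertices.

B, C, E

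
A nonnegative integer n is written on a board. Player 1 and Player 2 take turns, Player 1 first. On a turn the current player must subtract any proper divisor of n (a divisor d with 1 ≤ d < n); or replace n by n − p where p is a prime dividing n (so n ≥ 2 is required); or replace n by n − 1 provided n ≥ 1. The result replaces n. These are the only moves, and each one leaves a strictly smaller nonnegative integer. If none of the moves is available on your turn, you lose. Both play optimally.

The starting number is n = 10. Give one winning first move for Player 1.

Compute win/loss labels from the base case upward. A position with no move is L. Any other position is W if it can reach an L in one move, else L.
n=0: no move → L
n=1: W (go to 0, an L position)
n=2: W (go to 0, an L position)
n=3: W (go to 0, an L position)
n=4: L (options 2(W), 3(W) are all W)
n=5: W (go to 0, an L position)
n=6: W (go to 4, an L position)
n=7: W (go to 0, an L position)
n=8: W (go to 4, an L position)
n=9: L (options 6(W), 8(W) are all W)
n=10: W (go to 9, an L position)
From 10, the L positions reachable in one move are: 9.

Move to 9.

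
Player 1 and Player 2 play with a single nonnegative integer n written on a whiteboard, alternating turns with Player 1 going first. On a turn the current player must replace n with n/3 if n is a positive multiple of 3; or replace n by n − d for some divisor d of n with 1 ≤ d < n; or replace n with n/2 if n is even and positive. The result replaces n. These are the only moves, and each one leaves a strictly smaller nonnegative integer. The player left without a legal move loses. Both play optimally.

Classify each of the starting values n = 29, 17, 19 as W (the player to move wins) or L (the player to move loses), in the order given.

Build the W/L table. Terminal = L. A non-terminal position is W if it has a move to some L; otherwise it is L.
n=0: no move → L
n=1: no move → L
n=2: can move to 1, which is L ⇒ W
n=3: can move to 1, which is L ⇒ W
n=4: moves to 2(W), 3(W); every one is W ⇒ L
n=5: can move to 4, which is L ⇒ W
n=6: can move to 4, which is L ⇒ W
n=7: the only move is to 6(W), a W ⇒ L
n=8: can move to 4, which is L ⇒ W
n=9: moves to 3(W), 6(W), 8(W); every one is W ⇒ L
n=10: can move to 9, which is L ⇒ W
n=11: the only move is to 10(W), a W ⇒ L
n=12: can move to 4, which is L ⇒ W
n=13: the only move is to 12(W), a W ⇒ L
n=14: can move to 7, which is L ⇒ W
n=15: moves to 5(W), 10(W), 12(W), 14(W); every one is W ⇒ L
n=16: can move to 15, which is L ⇒ W
n=17: the only move is to 16(W), a W ⇒ L
n=18: can move to 9, which is L ⇒ W
n=19: the only move is to 18(W), a W ⇒ L
n=20: can move to 15, which is L ⇒ W
n=21: can move to 7, which is L ⇒ W
n=22: can move to 11, which is L ⇒ W
n=23: the only move is to 22(W), a W ⇒ L
n=24: can move to 23, which is L ⇒ W
n=25: moves to 20(W), 24(W); every one is W ⇒ L
n=26: can move to 13, which is L ⇒ W
n=27: can move to 9, which is L ⇒ W
n=28: moves to 14(W), 21(W), 24(W), 26(W), 27(W); every one is W ⇒ L
n=29: can move to 28, which is L ⇒ W

29: W, 17: L, 19: L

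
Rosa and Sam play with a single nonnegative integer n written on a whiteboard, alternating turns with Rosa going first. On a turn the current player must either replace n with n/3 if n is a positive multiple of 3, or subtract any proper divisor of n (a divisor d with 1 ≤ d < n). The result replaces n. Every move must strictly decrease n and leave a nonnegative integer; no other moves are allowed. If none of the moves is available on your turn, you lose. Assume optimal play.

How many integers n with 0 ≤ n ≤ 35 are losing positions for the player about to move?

Compute win/loss labels from the base case upward. A position with no move is L. Any other position is W if it can reach an L in one move, else L.
n=0: no move → L
n=1: no move → L
n=2: can move to 1, which is L ⇒ W
n=3: can move to 1, which is L ⇒ W
n=4: moves to 2(W), 3(W); every one is W ⇒ L
n=5: can move to 4, which is L ⇒ W
n=6: can move to 4, which is L ⇒ W
n=7: the only move is to 6(W), a W ⇒ L
n=8: can move to 4, which is L ⇒ W
n=9: moves to 3(W), 6(W), 8(W); every one is W ⇒ L
n=10: can move to 9, which is L ⇒ W
n=11: the only move is to 10(W), a W ⇒ L
n=12: can move to 4, which is L ⇒ W
n=13: the only move is to 12(W), a W ⇒ L
n=14: can move to 7, which is L ⇒ W
n=15: moves to 5(W), 10(W), 12(W), 14(W); every one is W ⇒ L
n=16: can move to 15, which is L ⇒ W
n=17: the only move is to 16(W), a W ⇒ L
n=18: can move to 9, which is L ⇒ W
n=19: the only move is to 18(W), a W ⇒ L
n=20: can move to 15, which is L ⇒ W
n=21: can move to 7, which is L ⇒ W
n=22: can move to 11, which is L ⇒ W
n=23: the only move is to 22(W), a W ⇒ L
n=24: can move to 23, which is L ⇒ W
n=25: moves to 20(W), 24(W); every one is W ⇒ L
n=26: can move to 13, which is L ⇒ W
n=27: can move to 9, which is L ⇒ W
n=28: moves to 14(W), 21(W), 24(W), 26(W), 27(W); every one is W ⇒ L
n=29: can move to 28, which is L ⇒ W
n=30: can move to 15, which is L ⇒ W
n=31: the only move is to 30(W), a W ⇒ L
n=32: can move to 28, which is L ⇒ W
n=33: can move to 11, which is L ⇒ W
n=34: can move to 17, which is L ⇒ W
n=35: can move to 28, which is L ⇒ W
L entries with 0 ≤ n ≤ 35: n = 0, 1, 4, 7, 9, 11, 13, 15, 17, 19, 23, 25, 28, 31; that makes 14.

14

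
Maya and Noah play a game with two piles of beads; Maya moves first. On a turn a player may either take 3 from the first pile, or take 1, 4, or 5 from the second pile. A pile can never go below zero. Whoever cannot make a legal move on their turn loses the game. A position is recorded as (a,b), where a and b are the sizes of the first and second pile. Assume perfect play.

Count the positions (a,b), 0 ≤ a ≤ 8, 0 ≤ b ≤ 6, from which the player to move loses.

18

Classify positions by backward induction: terminal positions (no move available) are L. From any other position, the mover wins iff some move reaches an L.
Every move lowers a or b (never raises either), so fill the grid row by row in increasing a, and left to right within a row: each cell's successors are then already labelled.
      b=0  b=1  b=2  b=3  b=4  b=5  b=6
a=0:    L    W    L    W    W    W    W
a=1:    L    W    L    W    W    W    W
a=2:    L    W    L    W    W    W    W
a=3:    W    L    W    L    W    W    W
a=4:    W    L    W    L    W    W    W
a=5:    W    L    W    L    W    W    W
a=6:    L    W    L    W    W    W    W
a=7:    L    W    L    W    W    W    W
a=8:    L    W    L    W    W    W    W
Cells with no legal move (terminal, hence L): (0,0), (1,0), (2,0).
The remaining L cells, each justified by listing all of its moves:
(0,2): the only move is to (0,1)(W), a W ⇒ L
(1,2): the only move is to (1,1)(W), a W ⇒ L
(2,2): the only move is to (2,1)(W), a W ⇒ L
(3,1): moves to (0,1)(W), (3,0)(W); every one is W ⇒ L
(3,3): moves to (0,3)(W), (3,2)(W); every one is W ⇒ L
(4,1): moves to (1,1)(W), (4,0)(W); every one is W ⇒ L
(4,3): moves to (1,3)(W), (4,2)(W); every one is W ⇒ L
(5,1): moves to (2,1)(W), (5,0)(W); every one is W ⇒ L
(5,3): moves to (2,3)(W), (5,2)(W); every one is W ⇒ L
(6,0): the only move is to (3,0)(W), a W ⇒ L
(6,2): moves to (3,2)(W), (6,1)(W); every one is W ⇒ L
(7,0): the only move is to (4,0)(W), a W ⇒ L
(7,2): moves to (4,2)(W), (7,1)(W); every one is W ⇒ L
(8,0): the only move is to (5,0)(W), a W ⇒ L
(8,2): moves to (5,2)(W), (8,1)(W); every one is W ⇒ L
Every other cell has at least one move into one of the L cells above, so it is W.
L cells per row: a=0: 2, a=1: 2, a=2: 2, a=3: 2, a=4: 2, a=5: 2, a=6: 2, a=7: 2, a=8: 2; total 18.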